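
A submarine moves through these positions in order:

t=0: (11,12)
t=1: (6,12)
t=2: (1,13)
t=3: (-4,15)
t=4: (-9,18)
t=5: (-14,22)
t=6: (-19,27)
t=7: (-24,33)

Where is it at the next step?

(-29,40)

First differences are (-5,+0), (-5,+1), (-5,+2), (-5,+3), (-5,+4), (-5,+5), (-5,+6); their common second difference is (+0,+1) (constant acceleration).
step 8: (-24,33) + (-5,+7) → (-29,40)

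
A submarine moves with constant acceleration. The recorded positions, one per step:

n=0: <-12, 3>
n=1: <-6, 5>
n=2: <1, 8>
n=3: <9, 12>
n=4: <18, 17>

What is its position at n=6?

Taking differences between consecutive positions: <+6, +2>, <+7, +3>, <+8, +4>, <+9, +5>. These grow by <+1, +1> each step.
step 5: <18, 17> + <+10, +6> → <28, 23>
step 6: <28, 23> + <+11, +7> → <39, 30>

<39, 30>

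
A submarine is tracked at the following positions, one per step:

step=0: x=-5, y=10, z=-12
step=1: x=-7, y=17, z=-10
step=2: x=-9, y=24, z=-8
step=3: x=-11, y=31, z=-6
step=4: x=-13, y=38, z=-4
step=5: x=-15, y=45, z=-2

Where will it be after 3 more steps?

x=-21, y=66, z=4

The position changes by (-2,+7,+2) every step.
step 6: x=-15, y=45, z=-2 + (-2,+7,+2) → x=-17, y=52, z=0
step 7: x=-17, y=52, z=0 + (-2,+7,+2) → x=-19, y=59, z=2
step 8: x=-19, y=59, z=2 + (-2,+7,+2) → x=-21, y=66, z=4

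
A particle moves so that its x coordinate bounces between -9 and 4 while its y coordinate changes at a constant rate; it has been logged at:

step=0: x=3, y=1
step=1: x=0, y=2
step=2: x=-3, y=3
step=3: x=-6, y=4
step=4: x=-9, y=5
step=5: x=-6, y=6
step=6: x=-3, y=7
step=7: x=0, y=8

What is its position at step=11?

The x coordinate reflects between -9 and 4, moving 3 per step.
  step 8: 0 → 3
  step 9: 3 → 2
  step 10: 2 → -1
  step 11: -1 → -4
The y coordinate changes by +1 each step: at step 11 it is 12.

x=-4, y=12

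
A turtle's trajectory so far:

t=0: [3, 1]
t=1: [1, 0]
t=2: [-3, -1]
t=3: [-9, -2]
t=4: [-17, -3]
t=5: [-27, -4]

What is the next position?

[-39, -5]

Successive displacements: [-2, -1], [-4, -1], [-6, -1], [-8, -1], [-10, -1] — each changes by [-2, +0].
step 6: [-27, -4] + [-12, -1] → [-39, -5]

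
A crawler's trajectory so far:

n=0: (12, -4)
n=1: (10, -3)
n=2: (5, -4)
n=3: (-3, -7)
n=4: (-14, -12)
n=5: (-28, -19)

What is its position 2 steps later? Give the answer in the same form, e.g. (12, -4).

First differences are (-2, +1), (-5, -1), (-8, -3), (-11, -5), (-14, -7); their common second difference is (-3, -2) (constant acceleration).
step 6: (-28, -19) + (-17, -9) → (-45, -28)
step 7: (-45, -28) + (-20, -11) → (-65, -39)

(-65, -39)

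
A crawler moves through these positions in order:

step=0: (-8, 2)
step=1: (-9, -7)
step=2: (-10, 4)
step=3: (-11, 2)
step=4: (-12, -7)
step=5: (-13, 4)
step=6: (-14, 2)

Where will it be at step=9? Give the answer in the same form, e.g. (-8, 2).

(-17, 2)

The first coordinate changes by -1 each step, so at step 9 it is -8 + 9·(-1) = -17.
The second coordinate repeats the cycle [2, -7, 4] with period 3; step 9 mod 3 = 0, giving 2.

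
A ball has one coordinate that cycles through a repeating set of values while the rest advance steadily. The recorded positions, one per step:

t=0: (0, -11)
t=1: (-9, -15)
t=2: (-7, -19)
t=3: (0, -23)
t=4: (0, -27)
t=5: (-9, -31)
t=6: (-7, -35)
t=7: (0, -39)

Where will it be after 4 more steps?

(0, -55)

First: cycles through 0, -9, -7, 0 every 4 steps. Step 11 lands at position 3 of the cycle → 0.
Second: linear, -4 per step → -55 at step 11.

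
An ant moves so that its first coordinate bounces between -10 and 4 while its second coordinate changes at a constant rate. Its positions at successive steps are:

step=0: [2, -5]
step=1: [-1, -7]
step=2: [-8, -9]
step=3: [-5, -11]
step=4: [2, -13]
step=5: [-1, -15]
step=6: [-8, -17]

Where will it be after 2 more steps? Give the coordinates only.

The first coordinate reflects between -10 and 4, moving 7 per step.
  step 7: -8 → -5
  step 8: -5 → 2
The second coordinate changes by -2 each step: at step 8 it is -21.

[2, -21]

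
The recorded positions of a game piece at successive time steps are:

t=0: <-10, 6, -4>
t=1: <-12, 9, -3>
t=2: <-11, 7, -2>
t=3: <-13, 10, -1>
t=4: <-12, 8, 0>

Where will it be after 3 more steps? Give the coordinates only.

<-15, 12, 3>

Step-to-step displacements: <-2, +3, +1>, <+1, -2, +1>, <-2, +3, +1>, <+1, -2, +1> — a repeating cycle of length 2.
step 5: apply <-2, +3, +1> → <-14, 11, 1>
step 6: apply <+1, -2, +1> → <-13, 9, 2>
step 7: apply <-2, +3, +1> → <-15, 12, 3>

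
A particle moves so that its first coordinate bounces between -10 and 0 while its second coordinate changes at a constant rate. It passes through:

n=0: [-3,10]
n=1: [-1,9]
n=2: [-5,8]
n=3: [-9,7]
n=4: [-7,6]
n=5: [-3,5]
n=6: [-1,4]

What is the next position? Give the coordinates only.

[-5,3]

The first coordinate travels 4 per step and bounces off the walls at -10 and 0.
  step 7: -1 → -5
The second coordinate changes by -1 each step: at step 7 it is 3.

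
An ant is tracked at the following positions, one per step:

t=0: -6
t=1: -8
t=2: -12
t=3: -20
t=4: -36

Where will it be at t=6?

The jumps are -2, -4, -8, -16 — a geometric progression with ratio 2.
step 5: -36 − 32 → -68
step 6: -68 − 64 → -132

-132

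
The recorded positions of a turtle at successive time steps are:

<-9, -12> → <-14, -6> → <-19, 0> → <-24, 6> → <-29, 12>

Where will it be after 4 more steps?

<-49, 36>

Constant displacement of <-5, +6> per step.
step 5: <-29, 12> + <-5, +6> → <-34, 18>
step 6: <-34, 18> + <-5, +6> → <-39, 24>
step 7: <-39, 24> + <-5, +6> → <-44, 30>
step 8: <-44, 30> + <-5, +6> → <-49, 36>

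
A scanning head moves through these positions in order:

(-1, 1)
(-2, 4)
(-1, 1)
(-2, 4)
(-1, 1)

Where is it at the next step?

Consecutive displacements (-1, +3), (+1, -3), (-1, +3), (+1, -3) scale by a factor of -1 each step.
step 5: (-1, 1) + (-1, +3) → (-2, 4)

(-2, 4)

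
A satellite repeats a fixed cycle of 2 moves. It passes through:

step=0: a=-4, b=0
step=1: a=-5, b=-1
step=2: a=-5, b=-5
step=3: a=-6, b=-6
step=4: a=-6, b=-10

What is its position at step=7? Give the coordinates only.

Step-to-step displacements: (-1, -1), (+0, -4), (-1, -1), (+0, -4) — a repeating cycle of length 2.
step 5: apply (-1, -1) → a=-7, b=-11
step 6: apply (+0, -4) → a=-7, b=-15
step 7: apply (-1, -1) → a=-8, b=-16

a=-8, b=-16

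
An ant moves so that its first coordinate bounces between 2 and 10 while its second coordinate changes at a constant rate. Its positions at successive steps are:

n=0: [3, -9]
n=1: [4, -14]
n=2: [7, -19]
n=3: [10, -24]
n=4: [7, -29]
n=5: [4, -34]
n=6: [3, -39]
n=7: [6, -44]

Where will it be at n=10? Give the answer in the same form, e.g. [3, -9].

[5, -59]

The first coordinate reflects between 2 and 10, moving 3 per step.
  step 8: 6 → 9
  step 9: 9 → 8
  step 10: 8 → 5
The second coordinate changes by -5 each step: at step 10 it is -59.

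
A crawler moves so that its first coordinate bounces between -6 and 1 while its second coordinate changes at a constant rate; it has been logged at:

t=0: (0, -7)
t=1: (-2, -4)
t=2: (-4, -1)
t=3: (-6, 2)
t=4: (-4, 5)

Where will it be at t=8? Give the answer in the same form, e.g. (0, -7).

The first coordinate travels 2 per step and bounces off the walls at -6 and 1.
  step 5: -4 → -2
  step 6: -2 → 0
  step 7: 0 → 0
  step 8: 0 → -2
The second coordinate changes by +3 each step: at step 8 it is 17.

(-2, 17)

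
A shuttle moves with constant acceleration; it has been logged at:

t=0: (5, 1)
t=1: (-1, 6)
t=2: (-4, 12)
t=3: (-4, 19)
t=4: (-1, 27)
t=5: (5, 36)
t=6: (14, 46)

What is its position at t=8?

(41, 69)

Taking differences between consecutive positions: (-6, +5), (-3, +6), (+0, +7), (+3, +8), (+6, +9), (+9, +10). These grow by (+3, +1) each step.
step 7: (14, 46) + (+12, +11) → (26, 57)
step 8: (26, 57) + (+15, +12) → (41, 69)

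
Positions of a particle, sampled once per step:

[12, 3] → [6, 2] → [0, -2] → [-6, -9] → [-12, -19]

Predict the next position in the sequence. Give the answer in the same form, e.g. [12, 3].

Successive displacements: [-6, -1], [-6, -4], [-6, -7], [-6, -10] — each changes by [+0, -3].
step 5: [-12, -19] + [-6, -13] → [-18, -32]

[-18, -32]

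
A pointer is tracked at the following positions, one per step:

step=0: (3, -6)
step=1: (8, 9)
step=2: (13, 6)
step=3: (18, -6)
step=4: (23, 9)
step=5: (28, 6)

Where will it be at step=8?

(43, 6)

First: linear, +5 per step → 43 at step 8.
Second: cycles through -6, 9, 6 every 3 steps. Step 8 lands at position 2 of the cycle → 6.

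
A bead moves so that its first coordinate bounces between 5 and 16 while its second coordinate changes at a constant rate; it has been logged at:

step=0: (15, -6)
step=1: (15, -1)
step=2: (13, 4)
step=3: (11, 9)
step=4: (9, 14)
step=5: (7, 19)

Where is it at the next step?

The first coordinate reflects between 5 and 16, moving 2 per step.
  step 6: 7 → 5
The second coordinate changes by +5 each step: at step 6 it is 24.

(5, 24)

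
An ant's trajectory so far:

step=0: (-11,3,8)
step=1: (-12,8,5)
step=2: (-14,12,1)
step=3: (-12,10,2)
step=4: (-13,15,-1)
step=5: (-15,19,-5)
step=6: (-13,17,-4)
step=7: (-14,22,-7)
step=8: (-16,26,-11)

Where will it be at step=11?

(-17,33,-17)

Step-to-step displacements: (-1,+5,-3), (-2,+4,-4), (+2,-2,+1), (-1,+5,-3), (-2,+4,-4), (+2,-2,+1), (-1,+5,-3), (-2,+4,-4) — a repeating cycle of length 3.
step 9: apply (+2,-2,+1) → (-14,24,-10)
step 10: apply (-1,+5,-3) → (-15,29,-13)
step 11: apply (-2,+4,-4) → (-17,33,-17)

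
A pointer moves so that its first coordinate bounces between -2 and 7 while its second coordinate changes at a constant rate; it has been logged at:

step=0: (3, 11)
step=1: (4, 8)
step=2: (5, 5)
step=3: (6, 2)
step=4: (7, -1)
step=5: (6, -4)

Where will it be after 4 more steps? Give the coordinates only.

(2, -16)

The first coordinate travels 1 per step and bounces off the walls at -2 and 7.
  step 6: 6 → 5
  step 7: 5 → 4
  step 8: 4 → 3
  step 9: 3 → 2
The second coordinate changes by -3 each step: at step 9 it is -16.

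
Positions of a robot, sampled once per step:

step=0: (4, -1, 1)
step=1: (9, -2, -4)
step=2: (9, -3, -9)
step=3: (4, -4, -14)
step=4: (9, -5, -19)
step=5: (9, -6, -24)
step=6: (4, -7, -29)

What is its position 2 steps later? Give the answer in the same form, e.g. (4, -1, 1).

(9, -9, -39)

The first coordinate repeats the cycle [4, 9, 9] with period 3; step 8 mod 3 = 2, giving 9.
The second coordinate changes by -1 each step, so at step 8 it is -1 + 8·(-1) = -9.
The third coordinate changes by -5 each step, so at step 8 it is 1 + 8·(-5) = -39.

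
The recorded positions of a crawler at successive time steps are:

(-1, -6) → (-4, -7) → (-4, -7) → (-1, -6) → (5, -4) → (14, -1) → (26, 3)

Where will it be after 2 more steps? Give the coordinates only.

Taking differences between consecutive positions: (-3, -1), (+0, +0), (+3, +1), (+6, +2), (+9, +3), (+12, +4). These grow by (+3, +1) each step.
step 7: (26, 3) + (+15, +5) → (41, 8)
step 8: (41, 8) + (+18, +6) → (59, 14)

(59, 14)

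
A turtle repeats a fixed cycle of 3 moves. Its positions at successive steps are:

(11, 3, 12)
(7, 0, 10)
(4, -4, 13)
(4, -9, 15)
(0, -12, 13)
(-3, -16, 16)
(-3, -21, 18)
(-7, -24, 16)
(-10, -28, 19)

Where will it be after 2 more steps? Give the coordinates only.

(-14, -36, 19)

Differencing gives (-4, -3, -2), (-3, -4, +3), (+0, -5, +2), (-4, -3, -2), (-3, -4, +3), (+0, -5, +2), (-4, -3, -2), (-3, -4, +3). This is the pattern (-4, -3, -2), (-3, -4, +3), (+0, -5, +2) repeated.
step 9: apply (+0, -5, +2) → (-10, -33, 21)
step 10: apply (-4, -3, -2) → (-14, -36, 19)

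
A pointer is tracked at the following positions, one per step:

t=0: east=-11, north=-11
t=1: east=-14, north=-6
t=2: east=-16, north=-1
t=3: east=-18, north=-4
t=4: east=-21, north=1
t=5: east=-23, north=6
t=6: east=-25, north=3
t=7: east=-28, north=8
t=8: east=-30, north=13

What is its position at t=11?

east=-37, north=20

The moves between consecutive positions are (-3, +5), (-2, +5), (-2, -3), (-3, +5), (-2, +5), (-2, -3), (-3, +5), (-2, +5); they repeat the 3-cycle [(-3, +5), (-2, +5), (-2, -3)].
step 9: apply (-2, -3) → east=-32, north=10
step 10: apply (-3, +5) → east=-35, north=15
step 11: apply (-2, +5) → east=-37, north=20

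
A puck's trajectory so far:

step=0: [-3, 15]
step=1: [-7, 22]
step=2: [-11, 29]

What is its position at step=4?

[-19, 43]

Constant displacement of [-4, +7] per step.
step 3: [-11, 29] + [-4, +7] → [-15, 36]
step 4: [-15, 36] + [-4, +7] → [-19, 43]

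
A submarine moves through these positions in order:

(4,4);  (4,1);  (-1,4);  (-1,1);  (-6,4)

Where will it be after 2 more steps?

The moves between consecutive positions are (+0,-3), (-5,+3), (+0,-3), (-5,+3); they repeat the 2-cycle [(+0,-3), (-5,+3)].
step 5: apply (+0,-3) → (-6,1)
step 6: apply (-5,+3) → (-11,4)

(-11,4)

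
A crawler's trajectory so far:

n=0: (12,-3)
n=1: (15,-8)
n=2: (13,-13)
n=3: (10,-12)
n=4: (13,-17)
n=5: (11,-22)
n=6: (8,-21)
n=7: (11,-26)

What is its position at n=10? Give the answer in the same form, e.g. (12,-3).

Step-to-step displacements: (+3,-5), (-2,-5), (-3,+1), (+3,-5), (-2,-5), (-3,+1), (+3,-5) — a repeating cycle of length 3.
step 8: apply (-2,-5) → (9,-31)
step 9: apply (-3,+1) → (6,-30)
step 10: apply (+3,-5) → (9,-35)

(9,-35)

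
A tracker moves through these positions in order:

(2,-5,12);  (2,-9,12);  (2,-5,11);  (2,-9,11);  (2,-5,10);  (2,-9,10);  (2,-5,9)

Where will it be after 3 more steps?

Step-to-step displacements: (+0,-4,+0), (+0,+4,-1), (+0,-4,+0), (+0,+4,-1), (+0,-4,+0), (+0,+4,-1) — a repeating cycle of length 2.
step 7: apply (+0,-4,+0) → (2,-9,9)
step 8: apply (+0,+4,-1) → (2,-5,8)
step 9: apply (+0,-4,+0) → (2,-9,8)

(2,-9,8)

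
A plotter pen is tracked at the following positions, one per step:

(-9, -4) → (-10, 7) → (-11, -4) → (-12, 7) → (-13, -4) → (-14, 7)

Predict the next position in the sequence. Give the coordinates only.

(-15, -4)

The first coordinate changes by -1 each step, so at step 6 it is -9 + 6·(-1) = -15.
The second coordinate repeats the cycle [-4, 7] with period 2; step 6 mod 2 = 0, giving -4.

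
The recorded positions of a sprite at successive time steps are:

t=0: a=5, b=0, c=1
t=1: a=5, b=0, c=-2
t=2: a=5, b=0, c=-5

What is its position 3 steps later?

The position changes by (+0, +0, -3) every step.
step 3: a=5, b=0, c=-5 + (+0, +0, -3) → a=5, b=0, c=-8
step 4: a=5, b=0, c=-8 + (+0, +0, -3) → a=5, b=0, c=-11
step 5: a=5, b=0, c=-11 + (+0, +0, -3) → a=5, b=0, c=-14

a=5, b=0, c=-14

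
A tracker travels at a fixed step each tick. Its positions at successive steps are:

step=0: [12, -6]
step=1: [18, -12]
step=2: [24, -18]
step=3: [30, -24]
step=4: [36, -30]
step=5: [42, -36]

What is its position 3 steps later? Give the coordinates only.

[60, -54]

The position changes by [+6, -6] every step.
step 6: [42, -36] + [+6, -6] → [48, -42]
step 7: [48, -42] + [+6, -6] → [54, -48]
step 8: [54, -48] + [+6, -6] → [60, -54]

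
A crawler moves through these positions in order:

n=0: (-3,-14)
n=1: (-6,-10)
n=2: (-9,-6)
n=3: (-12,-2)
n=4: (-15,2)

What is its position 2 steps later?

(-21,10)

Each step adds (-3,+4) to the position.
step 5: (-15,2) + (-3,+4) → (-18,6)
step 6: (-18,6) + (-3,+4) → (-21,10)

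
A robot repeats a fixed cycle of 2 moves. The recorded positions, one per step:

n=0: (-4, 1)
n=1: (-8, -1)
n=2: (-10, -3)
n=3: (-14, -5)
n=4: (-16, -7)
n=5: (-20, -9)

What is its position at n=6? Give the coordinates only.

Step-to-step displacements: (-4, -2), (-2, -2), (-4, -2), (-2, -2), (-4, -2) — a repeating cycle of length 2.
step 6: apply (-2, -2) → (-22, -11)

(-22, -11)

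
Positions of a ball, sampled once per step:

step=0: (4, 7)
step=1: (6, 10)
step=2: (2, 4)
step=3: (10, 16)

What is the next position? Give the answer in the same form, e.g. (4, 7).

(-6, -8)

Step-to-step displacements: (+2, +3), (-4, -6), (+8, +12); each is -2× the previous.
step 4: (10, 16) + (-16, -24) → (-6, -8)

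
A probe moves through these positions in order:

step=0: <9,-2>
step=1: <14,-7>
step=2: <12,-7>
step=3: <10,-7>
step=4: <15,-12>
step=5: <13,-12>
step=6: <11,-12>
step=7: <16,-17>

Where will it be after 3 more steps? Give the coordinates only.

<17,-22>

Step-to-step displacements: <+5,-5>, <-2,+0>, <-2,+0>, <+5,-5>, <-2,+0>, <-2,+0>, <+5,-5> — a repeating cycle of length 3.
step 8: apply <-2,+0> → <14,-17>
step 9: apply <-2,+0> → <12,-17>
step 10: apply <+5,-5> → <17,-22>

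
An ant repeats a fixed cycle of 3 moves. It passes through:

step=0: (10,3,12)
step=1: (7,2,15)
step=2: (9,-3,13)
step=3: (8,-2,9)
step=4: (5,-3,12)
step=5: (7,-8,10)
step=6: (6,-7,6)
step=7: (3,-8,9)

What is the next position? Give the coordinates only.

Step-to-step displacements: (-3,-1,+3), (+2,-5,-2), (-1,+1,-4), (-3,-1,+3), (+2,-5,-2), (-1,+1,-4), (-3,-1,+3) — a repeating cycle of length 3.
step 8: apply (+2,-5,-2) → (5,-13,7)

(5,-13,7)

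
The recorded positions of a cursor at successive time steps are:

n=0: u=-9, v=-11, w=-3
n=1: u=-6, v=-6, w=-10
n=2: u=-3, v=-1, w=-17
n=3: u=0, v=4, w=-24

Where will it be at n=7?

u=12, v=24, w=-52

Constant displacement of (+3,+5,-7) per step.
step 4: u=0, v=4, w=-24 + (+3,+5,-7) → u=3, v=9, w=-31
step 5: u=3, v=9, w=-31 + (+3,+5,-7) → u=6, v=14, w=-38
step 6: u=6, v=14, w=-38 + (+3,+5,-7) → u=9, v=19, w=-45
step 7: u=9, v=19, w=-45 + (+3,+5,-7) → u=12, v=24, w=-52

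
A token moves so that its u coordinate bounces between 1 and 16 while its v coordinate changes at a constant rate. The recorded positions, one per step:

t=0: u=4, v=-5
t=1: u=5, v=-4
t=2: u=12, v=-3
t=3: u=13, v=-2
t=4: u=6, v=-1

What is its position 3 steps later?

u=15, v=2

The u coordinate reflects between 1 and 16, moving 7 per step.
  step 5: 6 → 3
  step 6: 3 → 10
  step 7: 10 → 15
The v coordinate changes by +1 each step: at step 7 it is 2.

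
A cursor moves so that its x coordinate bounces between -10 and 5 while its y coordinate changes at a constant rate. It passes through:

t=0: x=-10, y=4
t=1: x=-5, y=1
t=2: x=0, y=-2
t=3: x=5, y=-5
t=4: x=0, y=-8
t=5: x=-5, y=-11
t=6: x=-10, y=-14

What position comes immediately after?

x=-5, y=-17

The x coordinate travels 5 per step and bounces off the walls at -10 and 5.
  step 7: -10 → -5
The y coordinate changes by -3 each step: at step 7 it is -17.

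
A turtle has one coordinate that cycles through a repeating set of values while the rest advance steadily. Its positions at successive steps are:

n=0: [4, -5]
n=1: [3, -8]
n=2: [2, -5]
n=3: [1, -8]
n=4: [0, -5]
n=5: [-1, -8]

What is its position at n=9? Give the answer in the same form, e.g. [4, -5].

[-5, -8]

The first coordinate changes by -1 each step, so at step 9 it is 4 + 9·(-1) = -5.
The second coordinate repeats the cycle [-5, -8] with period 2; step 9 mod 2 = 1, giving -8.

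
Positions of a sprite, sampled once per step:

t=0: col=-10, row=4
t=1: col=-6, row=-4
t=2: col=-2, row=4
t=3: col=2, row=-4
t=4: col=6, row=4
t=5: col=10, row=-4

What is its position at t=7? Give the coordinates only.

The col coordinate changes by +4 each step, so at step 7 it is -10 + 7·(4) = 18.
The row coordinate repeats the cycle [4, -4] with period 2; step 7 mod 2 = 1, giving -4.

col=18, row=-4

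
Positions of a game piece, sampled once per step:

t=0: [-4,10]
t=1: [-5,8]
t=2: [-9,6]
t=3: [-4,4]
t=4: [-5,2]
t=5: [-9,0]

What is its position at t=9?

First: cycles through -4, -5, -9 every 3 steps. Step 9 lands at position 0 of the cycle → -4.
Second: linear, -2 per step → -8 at step 9.

[-4,-8]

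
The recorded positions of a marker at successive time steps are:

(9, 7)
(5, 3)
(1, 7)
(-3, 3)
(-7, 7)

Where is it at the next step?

Step-to-step displacements: (-4, -4), (-4, +4), (-4, -4), (-4, +4) — a repeating cycle of length 2.
step 5: apply (-4, -4) → (-11, 3)

(-11, 3)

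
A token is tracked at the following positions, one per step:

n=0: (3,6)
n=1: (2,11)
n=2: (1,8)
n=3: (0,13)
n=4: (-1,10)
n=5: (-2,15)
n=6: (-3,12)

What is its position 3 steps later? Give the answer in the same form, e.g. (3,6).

(-6,19)

The moves between consecutive positions are (-1,+5), (-1,-3), (-1,+5), (-1,-3), (-1,+5), (-1,-3); they repeat the 2-cycle [(-1,+5), (-1,-3)].
step 7: apply (-1,+5) → (-4,17)
step 8: apply (-1,-3) → (-5,14)
step 9: apply (-1,+5) → (-6,19)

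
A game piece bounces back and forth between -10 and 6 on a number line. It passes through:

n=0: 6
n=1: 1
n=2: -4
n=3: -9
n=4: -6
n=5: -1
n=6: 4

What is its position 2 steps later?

-2

The value travels 5 per step and bounces off the walls at -10 and 6.
  step 7: 4 → 3
  step 8: 3 → -2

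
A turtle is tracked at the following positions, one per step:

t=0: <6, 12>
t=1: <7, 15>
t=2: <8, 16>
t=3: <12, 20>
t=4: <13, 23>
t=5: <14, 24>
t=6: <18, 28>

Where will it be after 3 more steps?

Differencing gives <+1, +3>, <+1, +1>, <+4, +4>, <+1, +3>, <+1, +1>, <+4, +4>. This is the pattern <+1, +3>, <+1, +1>, <+4, +4> repeated.
step 7: apply <+1, +3> → <19, 31>
step 8: apply <+1, +1> → <20, 32>
step 9: apply <+4, +4> → <24, 36>

<24, 36>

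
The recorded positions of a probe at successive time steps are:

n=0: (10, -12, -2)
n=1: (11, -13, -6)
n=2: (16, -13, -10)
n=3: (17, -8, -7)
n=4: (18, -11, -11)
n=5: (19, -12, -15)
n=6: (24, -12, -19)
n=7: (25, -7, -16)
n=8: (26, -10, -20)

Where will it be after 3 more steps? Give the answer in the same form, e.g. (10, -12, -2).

(33, -6, -25)

Differencing gives (+1, -1, -4), (+5, +0, -4), (+1, +5, +3), (+1, -3, -4), (+1, -1, -4), (+5, +0, -4), (+1, +5, +3), (+1, -3, -4). This is the pattern (+1, -1, -4), (+5, +0, -4), (+1, +5, +3), (+1, -3, -4) repeated.
step 9: apply (+1, -1, -4) → (27, -11, -24)
step 10: apply (+5, +0, -4) → (32, -11, -28)
step 11: apply (+1, +5, +3) → (33, -6, -25)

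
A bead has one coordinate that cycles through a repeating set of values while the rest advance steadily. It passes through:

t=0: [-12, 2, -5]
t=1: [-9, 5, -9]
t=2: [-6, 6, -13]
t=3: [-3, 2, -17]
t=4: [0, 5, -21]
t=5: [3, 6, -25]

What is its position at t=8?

First: linear, +3 per step → 12 at step 8.
Second: cycles through 2, 5, 6 every 3 steps. Step 8 lands at position 2 of the cycle → 6.
Third: linear, -4 per step → -37 at step 8.

[12, 6, -37]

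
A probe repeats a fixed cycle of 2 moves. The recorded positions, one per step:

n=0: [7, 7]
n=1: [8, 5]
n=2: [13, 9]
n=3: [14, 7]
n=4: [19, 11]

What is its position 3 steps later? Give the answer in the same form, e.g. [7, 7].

[26, 11]

Differencing gives [+1, -2], [+5, +4], [+1, -2], [+5, +4]. This is the pattern [+1, -2], [+5, +4] repeated.
step 5: apply [+1, -2] → [20, 9]
step 6: apply [+5, +4] → [25, 13]
step 7: apply [+1, -2] → [26, 11]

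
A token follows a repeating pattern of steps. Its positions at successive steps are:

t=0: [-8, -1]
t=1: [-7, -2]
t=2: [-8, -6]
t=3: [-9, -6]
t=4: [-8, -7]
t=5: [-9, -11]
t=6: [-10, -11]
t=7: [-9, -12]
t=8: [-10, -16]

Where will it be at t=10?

Step-to-step displacements: [+1, -1], [-1, -4], [-1, +0], [+1, -1], [-1, -4], [-1, +0], [+1, -1], [-1, -4] — a repeating cycle of length 3.
step 9: apply [-1, +0] → [-11, -16]
step 10: apply [+1, -1] → [-10, -17]

[-10, -17]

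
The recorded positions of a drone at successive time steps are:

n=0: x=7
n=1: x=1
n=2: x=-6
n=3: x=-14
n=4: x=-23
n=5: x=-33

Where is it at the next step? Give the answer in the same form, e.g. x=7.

x=-44

Taking differences between consecutive positions: -6, -7, -8, -9, -10. These grow by -1 each step.
step 6: -33 − 11 → x=-44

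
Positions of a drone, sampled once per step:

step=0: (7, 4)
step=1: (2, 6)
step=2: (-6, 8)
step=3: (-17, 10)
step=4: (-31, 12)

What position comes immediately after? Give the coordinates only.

Taking differences between consecutive positions: (-5, +2), (-8, +2), (-11, +2), (-14, +2). These grow by (-3, +0) each step.
step 5: (-31, 12) + (-17, +2) → (-48, 14)

(-48, 14)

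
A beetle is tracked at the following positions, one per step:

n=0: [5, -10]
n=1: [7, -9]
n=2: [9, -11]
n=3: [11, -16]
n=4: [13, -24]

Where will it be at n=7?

[19, -66]

First differences are [+2, +1], [+2, -2], [+2, -5], [+2, -8]; their common second difference is [+0, -3] (constant acceleration).
step 5: [13, -24] + [+2, -11] → [15, -35]
step 6: [15, -35] + [+2, -14] → [17, -49]
step 7: [17, -49] + [+2, -17] → [19, -66]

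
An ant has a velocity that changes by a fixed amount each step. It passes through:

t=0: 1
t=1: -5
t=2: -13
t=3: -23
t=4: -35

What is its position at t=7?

-83

Taking differences between consecutive positions: -6, -8, -10, -12. These grow by -2 each step.
step 5: -35 − 14 → -49
step 6: -49 − 16 → -65
step 7: -65 − 18 → -83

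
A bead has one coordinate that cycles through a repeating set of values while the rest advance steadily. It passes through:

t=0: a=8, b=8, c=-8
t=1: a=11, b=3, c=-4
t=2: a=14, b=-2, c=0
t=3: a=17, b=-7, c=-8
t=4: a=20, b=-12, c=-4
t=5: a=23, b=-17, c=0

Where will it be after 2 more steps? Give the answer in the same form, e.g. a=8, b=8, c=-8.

A: linear, +3 per step → 29 at step 7.
B: linear, -5 per step → -27 at step 7.
C: cycles through -8, -4, 0 every 3 steps. Step 7 lands at position 1 of the cycle → -4.

a=29, b=-27, c=-4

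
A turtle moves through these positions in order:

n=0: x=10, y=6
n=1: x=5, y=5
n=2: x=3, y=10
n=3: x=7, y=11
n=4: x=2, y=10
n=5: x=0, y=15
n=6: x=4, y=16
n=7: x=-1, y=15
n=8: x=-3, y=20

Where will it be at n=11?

Step-to-step displacements: (-5,-1), (-2,+5), (+4,+1), (-5,-1), (-2,+5), (+4,+1), (-5,-1), (-2,+5) — a repeating cycle of length 3.
step 9: apply (+4,+1) → x=1, y=21
step 10: apply (-5,-1) → x=-4, y=20
step 11: apply (-2,+5) → x=-6, y=25

x=-6, y=25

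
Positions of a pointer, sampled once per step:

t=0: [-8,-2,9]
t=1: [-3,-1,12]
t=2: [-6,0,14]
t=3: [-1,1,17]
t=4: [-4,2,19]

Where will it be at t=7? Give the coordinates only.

The moves between consecutive positions are [+5,+1,+3], [-3,+1,+2], [+5,+1,+3], [-3,+1,+2]; they repeat the 2-cycle [[+5,+1,+3], [-3,+1,+2]].
step 5: apply [+5,+1,+3] → [1,3,22]
step 6: apply [-3,+1,+2] → [-2,4,24]
step 7: apply [+5,+1,+3] → [3,5,27]

[3,5,27]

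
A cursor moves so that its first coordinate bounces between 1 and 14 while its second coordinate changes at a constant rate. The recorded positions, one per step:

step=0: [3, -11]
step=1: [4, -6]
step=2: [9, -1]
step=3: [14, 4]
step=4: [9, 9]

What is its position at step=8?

[13, 29]

The first coordinate travels 5 per step and bounces off the walls at 1 and 14.
  step 5: 9 → 4
  step 6: 4 → 3
  step 7: 3 → 8
  step 8: 8 → 13
The second coordinate changes by +5 each step: at step 8 it is 29.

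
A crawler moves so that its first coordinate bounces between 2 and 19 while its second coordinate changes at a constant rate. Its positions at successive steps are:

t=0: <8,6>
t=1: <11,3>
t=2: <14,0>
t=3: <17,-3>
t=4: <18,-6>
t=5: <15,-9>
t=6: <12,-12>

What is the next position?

<9,-15>

The first coordinate travels 3 per step and bounces off the walls at 2 and 19.
  step 7: 12 → 9
The second coordinate changes by -3 each step: at step 7 it is -15.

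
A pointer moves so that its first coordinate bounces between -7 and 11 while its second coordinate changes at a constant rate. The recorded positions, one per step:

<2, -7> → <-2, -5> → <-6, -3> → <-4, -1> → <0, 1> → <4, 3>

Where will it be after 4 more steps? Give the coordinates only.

<2, 11>

The first coordinate reflects between -7 and 11, moving 4 per step.
  step 6: 4 → 8
  step 7: 8 → 10
  step 8: 10 → 6
  step 9: 6 → 2
The second coordinate changes by +2 each step: at step 9 it is 11.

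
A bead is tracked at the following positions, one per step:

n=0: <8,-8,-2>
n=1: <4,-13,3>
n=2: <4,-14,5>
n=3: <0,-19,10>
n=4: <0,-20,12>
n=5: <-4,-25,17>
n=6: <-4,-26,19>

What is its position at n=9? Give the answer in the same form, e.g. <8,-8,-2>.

Differencing gives <-4,-5,+5>, <+0,-1,+2>, <-4,-5,+5>, <+0,-1,+2>, <-4,-5,+5>, <+0,-1,+2>. This is the pattern <-4,-5,+5>, <+0,-1,+2> repeated.
step 7: apply <-4,-5,+5> → <-8,-31,24>
step 8: apply <+0,-1,+2> → <-8,-32,26>
step 9: apply <-4,-5,+5> → <-12,-37,31>

<-12,-37,31>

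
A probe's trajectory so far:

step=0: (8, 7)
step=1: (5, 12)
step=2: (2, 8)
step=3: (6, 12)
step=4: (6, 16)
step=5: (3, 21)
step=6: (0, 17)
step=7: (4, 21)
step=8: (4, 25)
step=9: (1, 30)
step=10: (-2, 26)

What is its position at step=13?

Step-to-step displacements: (-3, +5), (-3, -4), (+4, +4), (+0, +4), (-3, +5), (-3, -4), (+4, +4), (+0, +4), (-3, +5), (-3, -4) — a repeating cycle of length 4.
step 11: apply (+4, +4) → (2, 30)
step 12: apply (+0, +4) → (2, 34)
step 13: apply (-3, +5) → (-1, 39)

(-1, 39)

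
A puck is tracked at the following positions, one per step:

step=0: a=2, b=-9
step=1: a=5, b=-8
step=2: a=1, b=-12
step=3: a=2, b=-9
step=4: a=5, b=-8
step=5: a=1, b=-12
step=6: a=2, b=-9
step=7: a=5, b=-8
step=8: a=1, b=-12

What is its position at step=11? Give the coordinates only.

Step-to-step displacements: (+3, +1), (-4, -4), (+1, +3), (+3, +1), (-4, -4), (+1, +3), (+3, +1), (-4, -4) — a repeating cycle of length 3.
step 9: apply (+1, +3) → a=2, b=-9
step 10: apply (+3, +1) → a=5, b=-8
step 11: apply (-4, -4) → a=1, b=-12

a=1, b=-12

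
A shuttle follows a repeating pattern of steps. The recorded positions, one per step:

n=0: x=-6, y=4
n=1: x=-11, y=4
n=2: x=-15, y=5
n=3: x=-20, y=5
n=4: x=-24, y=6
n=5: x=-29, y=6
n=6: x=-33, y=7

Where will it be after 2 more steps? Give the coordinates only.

x=-42, y=8

The moves between consecutive positions are (-5, +0), (-4, +1), (-5, +0), (-4, +1), (-5, +0), (-4, +1); they repeat the 2-cycle [(-5, +0), (-4, +1)].
step 7: apply (-5, +0) → x=-38, y=7
step 8: apply (-4, +1) → x=-42, y=8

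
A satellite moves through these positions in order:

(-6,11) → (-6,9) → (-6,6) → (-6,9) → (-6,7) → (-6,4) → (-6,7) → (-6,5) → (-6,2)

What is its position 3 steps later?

(-6,0)

The moves between consecutive positions are (+0,-2), (+0,-3), (+0,+3), (+0,-2), (+0,-3), (+0,+3), (+0,-2), (+0,-3); they repeat the 3-cycle [(+0,-2), (+0,-3), (+0,+3)].
step 9: apply (+0,+3) → (-6,5)
step 10: apply (+0,-2) → (-6,3)
step 11: apply (+0,-3) → (-6,0)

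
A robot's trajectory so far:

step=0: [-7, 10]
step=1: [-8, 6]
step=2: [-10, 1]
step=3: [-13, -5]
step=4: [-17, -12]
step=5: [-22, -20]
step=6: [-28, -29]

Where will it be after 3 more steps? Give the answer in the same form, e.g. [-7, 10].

[-52, -62]

First differences are [-1, -4], [-2, -5], [-3, -6], [-4, -7], [-5, -8], [-6, -9]; their common second difference is [-1, -1] (constant acceleration).
step 7: [-28, -29] + [-7, -10] → [-35, -39]
step 8: [-35, -39] + [-8, -11] → [-43, -50]
step 9: [-43, -50] + [-9, -12] → [-52, -62]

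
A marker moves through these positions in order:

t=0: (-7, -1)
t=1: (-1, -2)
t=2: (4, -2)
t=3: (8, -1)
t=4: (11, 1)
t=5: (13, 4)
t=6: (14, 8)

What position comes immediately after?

Successive displacements: (+6, -1), (+5, +0), (+4, +1), (+3, +2), (+2, +3), (+1, +4) — each changes by (-1, +1).
step 7: (14, 8) + (+0, +5) → (14, 13)

(14, 13)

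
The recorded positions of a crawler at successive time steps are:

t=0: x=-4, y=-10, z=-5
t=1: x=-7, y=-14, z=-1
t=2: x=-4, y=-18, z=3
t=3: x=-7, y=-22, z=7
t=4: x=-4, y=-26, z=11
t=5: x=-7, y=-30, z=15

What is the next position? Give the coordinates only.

X: cycles through -4, -7 every 2 steps. Step 6 lands at position 0 of the cycle → -4.
Y: linear, -4 per step → -34 at step 6.
Z: linear, +4 per step → 19 at step 6.

x=-4, y=-34, z=19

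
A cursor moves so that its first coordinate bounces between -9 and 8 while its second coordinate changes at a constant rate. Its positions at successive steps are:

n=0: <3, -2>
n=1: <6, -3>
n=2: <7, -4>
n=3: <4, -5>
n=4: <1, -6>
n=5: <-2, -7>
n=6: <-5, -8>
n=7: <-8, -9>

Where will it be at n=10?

The first coordinate reflects between -9 and 8, moving 3 per step.
  step 8: -8 → -7
  step 9: -7 → -4
  step 10: -4 → -1
The second coordinate changes by -1 each step: at step 10 it is -12.

<-1, -12>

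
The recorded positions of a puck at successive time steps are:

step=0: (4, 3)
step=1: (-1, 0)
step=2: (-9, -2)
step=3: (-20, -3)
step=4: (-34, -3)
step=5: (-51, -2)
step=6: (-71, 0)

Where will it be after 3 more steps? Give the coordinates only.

First differences are (-5, -3), (-8, -2), (-11, -1), (-14, +0), (-17, +1), (-20, +2); their common second difference is (-3, +1) (constant acceleration).
step 7: (-71, 0) + (-23, +3) → (-94, 3)
step 8: (-94, 3) + (-26, +4) → (-120, 7)
step 9: (-120, 7) + (-29, +5) → (-149, 12)

(-149, 12)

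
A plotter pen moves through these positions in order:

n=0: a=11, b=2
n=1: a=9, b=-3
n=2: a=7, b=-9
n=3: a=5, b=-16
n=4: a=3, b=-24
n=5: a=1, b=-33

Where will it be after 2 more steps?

Taking differences between consecutive positions: (-2, -5), (-2, -6), (-2, -7), (-2, -8), (-2, -9). These grow by (+0, -1) each step.
step 6: a=1, b=-33 + (-2, -10) → a=-1, b=-43
step 7: a=-1, b=-43 + (-2, -11) → a=-3, b=-54

a=-3, b=-54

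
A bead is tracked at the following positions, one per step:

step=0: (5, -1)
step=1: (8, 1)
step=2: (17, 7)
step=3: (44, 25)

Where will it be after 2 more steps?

The jumps are (+3, +2), (+9, +6), (+27, +18) — a geometric progression with ratio 3.
step 4: (44, 25) + (+81, +54) → (125, 79)
step 5: (125, 79) + (+243, +162) → (368, 241)

(368, 241)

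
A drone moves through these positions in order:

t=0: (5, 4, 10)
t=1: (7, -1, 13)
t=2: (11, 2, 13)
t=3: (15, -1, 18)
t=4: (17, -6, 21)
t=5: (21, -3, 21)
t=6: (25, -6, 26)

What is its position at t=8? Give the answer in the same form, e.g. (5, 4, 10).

Differencing gives (+2, -5, +3), (+4, +3, +0), (+4, -3, +5), (+2, -5, +3), (+4, +3, +0), (+4, -3, +5). This is the pattern (+2, -5, +3), (+4, +3, +0), (+4, -3, +5) repeated.
step 7: apply (+2, -5, +3) → (27, -11, 29)
step 8: apply (+4, +3, +0) → (31, -8, 29)

(31, -8, 29)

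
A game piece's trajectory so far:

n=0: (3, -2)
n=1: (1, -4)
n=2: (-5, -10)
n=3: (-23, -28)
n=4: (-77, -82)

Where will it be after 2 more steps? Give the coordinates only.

Consecutive displacements (-2, -2), (-6, -6), (-18, -18), (-54, -54) scale by a factor of 3 each step.
step 5: (-77, -82) + (-162, -162) → (-239, -244)
step 6: (-239, -244) + (-486, -486) → (-725, -730)

(-725, -730)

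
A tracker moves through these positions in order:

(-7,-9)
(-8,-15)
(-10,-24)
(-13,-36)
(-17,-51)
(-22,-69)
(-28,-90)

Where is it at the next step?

(-35,-114)

First differences are (-1,-6), (-2,-9), (-3,-12), (-4,-15), (-5,-18), (-6,-21); their common second difference is (-1,-3) (constant acceleration).
step 7: (-28,-90) + (-7,-24) → (-35,-114)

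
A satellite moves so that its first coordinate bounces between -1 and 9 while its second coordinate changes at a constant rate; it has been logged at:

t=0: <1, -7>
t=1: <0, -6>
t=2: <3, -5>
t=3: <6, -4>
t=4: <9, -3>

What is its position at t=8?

The first coordinate reflects between -1 and 9, moving 3 per step.
  step 5: 9 → 6
  step 6: 6 → 3
  step 7: 3 → 0
  step 8: 0 → 1
The second coordinate changes by +1 each step: at step 8 it is 1.

<1, 1>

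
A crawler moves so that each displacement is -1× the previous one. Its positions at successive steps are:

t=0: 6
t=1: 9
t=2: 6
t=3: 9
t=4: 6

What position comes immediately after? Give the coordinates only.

9

Step-to-step displacements: +3, -3, +3, -3; each is -1× the previous.
step 5: 6 + 3 → 9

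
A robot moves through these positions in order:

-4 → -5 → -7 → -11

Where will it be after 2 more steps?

-35

Consecutive displacements -1, -2, -4 scale by a factor of 2 each step.
step 4: -11 − 8 → -19
step 5: -19 − 16 → -35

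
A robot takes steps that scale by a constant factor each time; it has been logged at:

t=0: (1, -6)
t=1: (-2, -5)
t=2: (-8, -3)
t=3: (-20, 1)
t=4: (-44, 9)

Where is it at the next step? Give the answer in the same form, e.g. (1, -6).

(-92, 25)

Consecutive displacements (-3, +1), (-6, +2), (-12, +4), (-24, +8) scale by a factor of 2 each step.
step 5: (-44, 9) + (-48, +16) → (-92, 25)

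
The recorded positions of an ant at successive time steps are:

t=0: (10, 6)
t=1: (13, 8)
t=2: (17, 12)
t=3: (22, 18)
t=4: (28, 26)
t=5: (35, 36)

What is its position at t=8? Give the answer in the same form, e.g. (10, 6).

(62, 78)

Successive displacements: (+3, +2), (+4, +4), (+5, +6), (+6, +8), (+7, +10) — each changes by (+1, +2).
step 6: (35, 36) + (+8, +12) → (43, 48)
step 7: (43, 48) + (+9, +14) → (52, 62)
step 8: (52, 62) + (+10, +16) → (62, 78)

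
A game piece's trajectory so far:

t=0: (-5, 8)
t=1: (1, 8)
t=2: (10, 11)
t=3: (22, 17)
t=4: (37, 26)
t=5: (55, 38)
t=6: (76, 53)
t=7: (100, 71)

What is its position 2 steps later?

Taking differences between consecutive positions: (+6, +0), (+9, +3), (+12, +6), (+15, +9), (+18, +12), (+21, +15), (+24, +18). These grow by (+3, +3) each step.
step 8: (100, 71) + (+27, +21) → (127, 92)
step 9: (127, 92) + (+30, +24) → (157, 116)

(157, 116)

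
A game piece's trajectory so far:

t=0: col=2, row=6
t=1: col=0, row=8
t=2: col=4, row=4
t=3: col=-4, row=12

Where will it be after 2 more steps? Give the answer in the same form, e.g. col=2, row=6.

col=-20, row=28

The jumps are (-2, +2), (+4, -4), (-8, +8) — a geometric progression with ratio -2.
step 4: col=-4, row=12 + (+16, -16) → col=12, row=-4
step 5: col=12, row=-4 + (-32, +32) → col=-20, row=28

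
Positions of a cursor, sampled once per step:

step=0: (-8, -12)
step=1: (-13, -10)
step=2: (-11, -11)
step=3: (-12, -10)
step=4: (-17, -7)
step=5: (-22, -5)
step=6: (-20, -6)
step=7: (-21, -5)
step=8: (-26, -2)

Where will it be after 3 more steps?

Step-to-step displacements: (-5, +2), (+2, -1), (-1, +1), (-5, +3), (-5, +2), (+2, -1), (-1, +1), (-5, +3) — a repeating cycle of length 4.
step 9: apply (-5, +2) → (-31, 0)
step 10: apply (+2, -1) → (-29, -1)
step 11: apply (-1, +1) → (-30, 0)

(-30, 0)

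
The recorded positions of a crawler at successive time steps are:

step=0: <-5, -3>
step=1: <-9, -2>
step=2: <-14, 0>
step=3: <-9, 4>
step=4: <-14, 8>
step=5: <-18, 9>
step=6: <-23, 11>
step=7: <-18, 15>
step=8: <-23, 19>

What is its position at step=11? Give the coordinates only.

<-27, 26>

Differencing gives <-4, +1>, <-5, +2>, <+5, +4>, <-5, +4>, <-4, +1>, <-5, +2>, <+5, +4>, <-5, +4>. This is the pattern <-4, +1>, <-5, +2>, <+5, +4>, <-5, +4> repeated.
step 9: apply <-4, +1> → <-27, 20>
step 10: apply <-5, +2> → <-32, 22>
step 11: apply <+5, +4> → <-27, 26>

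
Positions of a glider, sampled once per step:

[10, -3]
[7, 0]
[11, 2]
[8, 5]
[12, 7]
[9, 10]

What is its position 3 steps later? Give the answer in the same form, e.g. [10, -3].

[14, 17]

Differencing gives [-3, +3], [+4, +2], [-3, +3], [+4, +2], [-3, +3]. This is the pattern [-3, +3], [+4, +2] repeated.
step 6: apply [+4, +2] → [13, 12]
step 7: apply [-3, +3] → [10, 15]
step 8: apply [+4, +2] → [14, 17]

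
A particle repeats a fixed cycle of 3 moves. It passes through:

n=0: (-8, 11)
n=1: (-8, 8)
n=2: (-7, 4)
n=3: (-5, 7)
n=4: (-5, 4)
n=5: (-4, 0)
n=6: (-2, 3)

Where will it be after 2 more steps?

(-1, -4)

The moves between consecutive positions are (+0, -3), (+1, -4), (+2, +3), (+0, -3), (+1, -4), (+2, +3); they repeat the 3-cycle [(+0, -3), (+1, -4), (+2, +3)].
step 7: apply (+0, -3) → (-2, 0)
step 8: apply (+1, -4) → (-1, -4)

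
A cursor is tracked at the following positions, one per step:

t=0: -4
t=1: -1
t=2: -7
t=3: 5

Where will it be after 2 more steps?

29

The jumps are +3, -6, +12 — a geometric progression with ratio -2.
step 4: 5 − 24 → -19
step 5: -19 + 48 → 29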